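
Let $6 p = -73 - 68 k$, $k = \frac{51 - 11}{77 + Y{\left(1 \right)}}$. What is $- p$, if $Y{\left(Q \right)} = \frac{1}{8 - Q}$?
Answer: $\frac{2923}{162} \approx 18.043$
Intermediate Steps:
$k = \frac{14}{27}$ ($k = \frac{51 - 11}{77 - \frac{1}{-8 + 1}} = \frac{40}{77 - \frac{1}{-7}} = \frac{40}{77 - - \frac{1}{7}} = \frac{40}{77 + \frac{1}{7}} = \frac{40}{\frac{540}{7}} = 40 \cdot \frac{7}{540} = \frac{14}{27} \approx 0.51852$)
$p = - \frac{2923}{162}$ ($p = \frac{-73 - \frac{952}{27}}{6} = \frac{1}{6} \left(- \frac{2923}{27}\right) = - \frac{2923}{162} \approx -18.043$)
$- p = \left(-1\right) \left(- \frac{2923}{162}\right) = \frac{2923}{162}$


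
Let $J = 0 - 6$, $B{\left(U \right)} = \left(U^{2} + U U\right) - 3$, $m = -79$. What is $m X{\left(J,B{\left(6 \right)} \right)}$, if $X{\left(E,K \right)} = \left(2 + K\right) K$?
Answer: $-387021$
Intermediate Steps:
$B{\left(U \right)} = -3 + 2 U^{2}$ ($B{\left(U \right)} = \left(U^{2} + U^{2}\right) - 3 = 2 U^{2} - 3 = -3 + 2 U^{2}$)
$J = -6$ ($J = 0 - 6 = -6$)
$X{\left(E,K \right)} = K \left(2 + K\right)$
$m X{\left(J,B{\left(6 \right)} \right)} = - 79 \left(-3 + 2 \cdot 6^{2}\right) \left(2 - \left(3 - 2 \cdot 6^{2}\right)\right) = - 79 \left(-3 + 2 \cdot 36\right) \left(2 + \left(-3 + 2 \cdot 36\right)\right) = - 79 \left(-3 + 72\right) \left(2 + \left(-3 + 72\right)\right) = - 79 \cdot 69 \left(2 + 69\right) = - 79 \cdot 69 \cdot 71 = \left(-79\right) 4899 = -387021$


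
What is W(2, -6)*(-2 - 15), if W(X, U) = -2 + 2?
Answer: 0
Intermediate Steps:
W(X, U) = 0
W(2, -6)*(-2 - 15) = 0*(-2 - 15) = 0*(-17) = 0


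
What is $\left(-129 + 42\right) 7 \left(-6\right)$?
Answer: $3654$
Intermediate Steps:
$\left(-129 + 42\right) 7 \left(-6\right) = \left(-87\right) \left(-42\right) = 3654$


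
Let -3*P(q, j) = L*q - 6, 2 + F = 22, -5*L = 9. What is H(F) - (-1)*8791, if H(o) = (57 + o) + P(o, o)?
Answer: 8882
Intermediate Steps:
L = -9/5 (L = -⅕*9 = -9/5 ≈ -1.8000)
F = 20 (F = -2 + 22 = 20)
P(q, j) = 2 + 3*q/5 (P(q, j) = -(-9*q/5 - 6)/3 = -(-6 - 9*q/5)/3 = 2 + 3*q/5)
H(o) = 59 + 8*o/5 (H(o) = (57 + o) + (2 + 3*o/5) = 59 + 8*o/5)
H(F) - (-1)*8791 = (59 + (8/5)*20) - (-1)*8791 = (59 + 32) - 1*(-8791) = 91 + 8791 = 8882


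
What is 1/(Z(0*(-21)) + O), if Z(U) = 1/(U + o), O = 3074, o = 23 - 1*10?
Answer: 13/39963 ≈ 0.00032530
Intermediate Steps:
o = 13 (o = 23 - 10 = 13)
Z(U) = 1/(13 + U) (Z(U) = 1/(U + 13) = 1/(13 + U))
1/(Z(0*(-21)) + O) = 1/(1/(13 + 0*(-21)) + 3074) = 1/(1/(13 + 0) + 3074) = 1/(1/13 + 3074) = 1/(39963/13) = 13/39963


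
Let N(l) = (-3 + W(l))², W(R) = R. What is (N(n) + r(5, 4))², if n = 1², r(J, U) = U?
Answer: 64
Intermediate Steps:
n = 1
N(l) = (-3 + l)²
(N(n) + r(5, 4))² = ((-3 + 1)² + 4)² = ((-2)² + 4)² = (4 + 4)² = 8² = 64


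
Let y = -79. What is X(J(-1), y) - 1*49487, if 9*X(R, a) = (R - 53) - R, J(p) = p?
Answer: -445436/9 ≈ -49493.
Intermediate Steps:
X(R, a) = -53/9 (X(R, a) = ((R - 53) - R)/9 = ((-53 + R) - R)/9 = (⅑)*(-53) = -53/9)
X(J(-1), y) - 1*49487 = -53/9 - 1*49487 = -53/9 - 49487 = -445436/9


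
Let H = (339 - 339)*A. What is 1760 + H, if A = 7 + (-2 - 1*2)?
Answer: 1760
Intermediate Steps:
A = 3 (A = 7 + (-2 - 2) = 7 - 4 = 3)
H = 0 (H = (339 - 339)*3 = 0*3 = 0)
1760 + H = 1760 + 0 = 1760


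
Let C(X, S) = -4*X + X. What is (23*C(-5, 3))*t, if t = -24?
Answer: -8280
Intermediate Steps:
C(X, S) = -3*X
(23*C(-5, 3))*t = (23*(-3*(-5)))*(-24) = (23*15)*(-24) = 345*(-24) = -8280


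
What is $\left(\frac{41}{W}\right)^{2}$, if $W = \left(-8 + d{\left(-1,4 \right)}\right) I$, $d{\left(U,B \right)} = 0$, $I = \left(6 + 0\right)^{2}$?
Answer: $\frac{1681}{82944} \approx 0.020267$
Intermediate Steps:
$I = 36$ ($I = 6^{2} = 36$)
$W = -288$ ($W = \left(-8 + 0\right) 36 = \left(-8\right) 36 = -288$)
$\left(\frac{41}{W}\right)^{2} = \left(\frac{41}{-288}\right)^{2} = \left(41 \left(- \frac{1}{288}\right)\right)^{2} = \left(- \frac{41}{288}\right)^{2} = \frac{1681}{82944}$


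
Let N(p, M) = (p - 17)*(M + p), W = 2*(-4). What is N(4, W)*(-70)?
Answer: -3640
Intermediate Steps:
W = -8
N(p, M) = (-17 + p)*(M + p)
N(4, W)*(-70) = (4² - 17*(-8) - 17*4 - 8*4)*(-70) = (16 + 136 - 68 - 32)*(-70) = 52*(-70) = -3640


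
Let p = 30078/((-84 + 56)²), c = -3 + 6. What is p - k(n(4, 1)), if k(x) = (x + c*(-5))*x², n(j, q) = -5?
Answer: 211039/392 ≈ 538.37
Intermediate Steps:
c = 3
k(x) = x²*(-15 + x) (k(x) = (x + 3*(-5))*x² = (x - 15)*x² = (-15 + x)*x² = x²*(-15 + x))
p = 15039/392 (p = 30078/((-28)²) = 30078/784 = 30078*(1/784) = 15039/392 ≈ 38.365)
p - k(n(4, 1)) = 15039/392 - (-5)²*(-15 - 5) = 15039/392 - 25*(-20) = 15039/392 - 1*(-500) = 15039/392 + 500 = 211039/392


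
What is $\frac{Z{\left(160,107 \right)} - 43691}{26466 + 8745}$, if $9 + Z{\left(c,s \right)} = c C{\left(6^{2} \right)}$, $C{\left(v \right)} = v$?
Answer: $- \frac{37940}{35211} \approx -1.0775$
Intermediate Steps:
$Z{\left(c,s \right)} = -9 + 36 c$ ($Z{\left(c,s \right)} = -9 + c 6^{2} = -9 + c 36 = -9 + 36 c$)
$\frac{Z{\left(160,107 \right)} - 43691}{26466 + 8745} = \frac{\left(-9 + 36 \cdot 160\right) - 43691}{26466 + 8745} = \frac{\left(-9 + 5760\right) - 43691}{35211} = \left(5751 - 43691\right) \frac{1}{35211} = \left(-37940\right) \frac{1}{35211} = - \frac{37940}{35211}$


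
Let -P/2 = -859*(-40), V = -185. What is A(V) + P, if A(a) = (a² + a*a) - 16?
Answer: -286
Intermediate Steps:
P = -68720 (P = -(-1718)*(-40) = -2*34360 = -68720)
A(a) = -16 + 2*a² (A(a) = (a² + a²) - 16 = 2*a² - 16 = -16 + 2*a²)
A(V) + P = (-16 + 2*(-185)²) - 68720 = (-16 + 2*34225) - 68720 = (-16 + 68450) - 68720 = 68434 - 68720 = -286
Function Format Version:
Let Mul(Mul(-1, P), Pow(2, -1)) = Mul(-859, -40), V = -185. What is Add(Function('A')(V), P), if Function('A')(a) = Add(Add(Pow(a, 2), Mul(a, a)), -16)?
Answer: -286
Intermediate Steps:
P = -68720 (P = Mul(-2, Mul(-859, -40)) = Mul(-2, 34360) = -68720)
Function('A')(a) = Add(-16, Mul(2, Pow(a, 2))) (Function('A')(a) = Add(Add(Pow(a, 2), Pow(a, 2)), -16) = Add(Mul(2, Pow(a, 2)), -16) = Add(-16, Mul(2, Pow(a, 2))))
Add(Function('A')(V), P) = Add(Add(-16, Mul(2, Pow(-185, 2))), -68720) = Add(Add(-16, Mul(2, 34225)), -68720) = Add(Add(-16, 68450), -68720) = Add(68434, -68720) = -286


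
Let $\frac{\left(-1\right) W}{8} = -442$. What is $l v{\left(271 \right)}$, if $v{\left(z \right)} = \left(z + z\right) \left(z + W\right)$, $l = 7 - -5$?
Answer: $24760728$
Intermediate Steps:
$W = 3536$ ($W = \left(-8\right) \left(-442\right) = 3536$)
$l = 12$ ($l = 7 + 5 = 12$)
$v{\left(z \right)} = 2 z \left(3536 + z\right)$ ($v{\left(z \right)} = \left(z + z\right) \left(z + 3536\right) = 2 z \left(3536 + z\right)$)
$l v{\left(271 \right)} = 12 \cdot 2 \cdot 271 \left(3536 + 271\right) = 12 \cdot 2 \cdot 271 \cdot 3807 = 12 \cdot 2063394 = 24760728$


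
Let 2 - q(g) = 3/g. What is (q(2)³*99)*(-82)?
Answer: -4059/4 ≈ -1014.8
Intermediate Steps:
q(g) = 2 - 3/g
(q(2)³*99)*(-82) = ((2 - 3/2)³*99)*(-82) = ((½)³*99)*(-82) = ((⅛)*99)*(-82) = (99/8)*(-82) = -4059/4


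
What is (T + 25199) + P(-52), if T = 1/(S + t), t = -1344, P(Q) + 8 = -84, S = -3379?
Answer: 118580360/4723 ≈ 25107.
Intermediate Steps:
P(Q) = -92 (P(Q) = -8 - 84 = -92)
T = -1/4723 (T = 1/(-3379 - 1344) = 1/(-4723) = -1/4723 ≈ -0.00021173)
(T + 25199) + P(-52) = (-1/4723 + 25199) - 92 = 119014876/4723 - 92 = 118580360/4723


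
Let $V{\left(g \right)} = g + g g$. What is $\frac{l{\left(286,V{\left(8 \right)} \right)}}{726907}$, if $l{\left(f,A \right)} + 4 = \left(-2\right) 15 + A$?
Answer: $\frac{38}{726907} \approx 5.2276 \cdot 10^{-5}$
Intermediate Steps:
$V{\left(g \right)} = g + g^{2}$
$l{\left(f,A \right)} = -34 + A$ ($l{\left(f,A \right)} = -4 + \left(\left(-2\right) 15 + A\right) = -4 + \left(-30 + A\right) = -34 + A$)
$\frac{l{\left(286,V{\left(8 \right)} \right)}}{726907} = \frac{-34 + 8 \left(1 + 8\right)}{726907} = \left(-34 + 8 \cdot 9\right) \frac{1}{726907} = \left(-34 + 72\right) \frac{1}{726907} = 38 \cdot \frac{1}{726907} = \frac{38}{726907}$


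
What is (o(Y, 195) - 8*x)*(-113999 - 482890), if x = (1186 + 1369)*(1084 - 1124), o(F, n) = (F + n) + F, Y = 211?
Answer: -488384726913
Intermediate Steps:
o(F, n) = n + 2*F
x = -102200 (x = 2555*(-40) = -102200)
(o(Y, 195) - 8*x)*(-113999 - 482890) = ((195 + 2*211) - 8*(-102200))*(-113999 - 482890) = ((195 + 422) + 817600)*(-596889) = (617 + 817600)*(-596889) = 818217*(-596889) = -488384726913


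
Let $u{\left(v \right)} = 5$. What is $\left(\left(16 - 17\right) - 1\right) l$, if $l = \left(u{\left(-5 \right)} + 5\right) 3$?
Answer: $-60$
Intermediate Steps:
$l = 30$ ($l = \left(5 + 5\right) 3 = 10 \cdot 3 = 30$)
$\left(\left(16 - 17\right) - 1\right) l = \left(\left(16 - 17\right) - 1\right) 30 = \left(-1 - 1\right) 30 = \left(-2\right) 30 = -60$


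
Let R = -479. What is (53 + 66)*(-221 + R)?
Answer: -83300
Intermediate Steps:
(53 + 66)*(-221 + R) = (53 + 66)*(-221 - 479) = 119*(-700) = -83300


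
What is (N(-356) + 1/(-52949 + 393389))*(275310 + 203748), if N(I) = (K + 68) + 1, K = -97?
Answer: -761088945917/56740 ≈ -1.3414e+7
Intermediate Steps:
N(I) = -28 (N(I) = (-97 + 68) + 1 = -29 + 1 = -28)
(N(-356) + 1/(-52949 + 393389))*(275310 + 203748) = (-28 + 1/(-52949 + 393389))*(275310 + 203748) = (-28 + 1/340440)*479058 = -9532319/340440*479058 = -761088945917/56740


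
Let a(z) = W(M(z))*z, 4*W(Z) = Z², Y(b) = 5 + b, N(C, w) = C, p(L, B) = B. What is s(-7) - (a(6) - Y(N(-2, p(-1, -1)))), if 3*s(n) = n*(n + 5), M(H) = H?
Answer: -139/3 ≈ -46.333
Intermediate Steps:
W(Z) = Z²/4
a(z) = z³/4 (a(z) = (z²/4)*z = z³/4)
s(n) = n*(5 + n)/3 (s(n) = (n*(n + 5))/3 = (n*(5 + n))/3 = n*(5 + n)/3)
s(-7) - (a(6) - Y(N(-2, p(-1, -1)))) = (⅓)*(-7)*(5 - 7) - ((¼)*6³ - (5 - 2)) = (⅓)*(-7)*(-2) - ((¼)*216 - 1*3) = 14/3 - (54 - 3) = 14/3 - 1*51 = 14/3 - 51 = -139/3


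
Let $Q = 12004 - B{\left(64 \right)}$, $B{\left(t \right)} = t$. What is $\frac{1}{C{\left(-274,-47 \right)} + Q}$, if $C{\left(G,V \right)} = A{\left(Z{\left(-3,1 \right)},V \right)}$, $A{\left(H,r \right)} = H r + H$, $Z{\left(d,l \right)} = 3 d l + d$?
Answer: $\frac{1}{12492} \approx 8.0051 \cdot 10^{-5}$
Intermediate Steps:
$Z{\left(d,l \right)} = d + 3 d l$ ($Z{\left(d,l \right)} = 3 d l + d = d + 3 d l$)
$A{\left(H,r \right)} = H + H r$
$C{\left(G,V \right)} = -12 - 12 V$ ($C{\left(G,V \right)} = - 3 \left(1 + 3 \cdot 1\right) \left(1 + V\right) = - 3 \left(1 + 3\right) \left(1 + V\right) = \left(-3\right) 4 \left(1 + V\right) = - 12 \left(1 + V\right) = -12 - 12 V$)
$Q = 11940$ ($Q = 12004 - 64 = 11940$)
$\frac{1}{C{\left(-274,-47 \right)} + Q} = \frac{1}{\left(-12 - -564\right) + 11940} = \frac{1}{\left(-12 + 564\right) + 11940} = \frac{1}{552 + 11940} = \frac{1}{12492}$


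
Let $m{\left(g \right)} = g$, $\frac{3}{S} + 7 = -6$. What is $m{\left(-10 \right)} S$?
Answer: $\frac{30}{13} \approx 2.3077$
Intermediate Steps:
$S = - \frac{3}{13}$ ($S = \frac{3}{-7 - 6} = \frac{3}{-13} = 3 \left(- \frac{1}{13}\right) = - \frac{3}{13} \approx -0.23077$)
$m{\left(-10 \right)} S = \left(-10\right) \left(- \frac{3}{13}\right) = \frac{30}{13}$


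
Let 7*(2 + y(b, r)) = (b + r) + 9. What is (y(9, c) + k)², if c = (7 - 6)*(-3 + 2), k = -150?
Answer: 1096209/49 ≈ 22372.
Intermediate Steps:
c = -1 (c = 1*(-1) = -1)
y(b, r) = -5/7 + b/7 + r/7 (y(b, r) = -2 + ((b + r) + 9)/7 = -2 + (9 + b + r)/7 = -2 + (9/7 + b/7 + r/7) = -5/7 + b/7 + r/7)
(y(9, c) + k)² = ((-5/7 + (⅐)*9 + (⅐)*(-1)) - 150)² = ((-5/7 + 9/7 - ⅐) - 150)² = (3/7 - 150)² = (-1047/7)² = 1096209/49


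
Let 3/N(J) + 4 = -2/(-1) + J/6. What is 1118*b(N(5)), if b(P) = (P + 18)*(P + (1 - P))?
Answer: 120744/7 ≈ 17249.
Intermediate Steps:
N(J) = 3/(-2 + J/6) (N(J) = 3/(-4 + (-2/(-1) + J/6)) = 3/(-4 + (-2*(-1) + J*(1/6))) = 3/(-4 + (2 + J/6)) = 3/(-2 + J/6))
b(P) = 18 + P (b(P) = (18 + P)*1 = 18 + P)
1118*b(N(5)) = 1118*(18 + 18/(-12 + 5)) = 1118*(18 + 18/(-7)) = 1118*(18 + 18*(-1/7)) = 1118*(18 - 18/7) = 1118*(108/7) = 120744/7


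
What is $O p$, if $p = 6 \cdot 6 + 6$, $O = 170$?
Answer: $7140$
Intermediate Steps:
$p = 42$ ($p = 36 + 6 = 42$)
$O p = 170 \cdot 42 = 7140$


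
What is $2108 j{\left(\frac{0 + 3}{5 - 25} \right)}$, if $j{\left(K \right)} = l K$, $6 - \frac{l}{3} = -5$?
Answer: $- \frac{52173}{5} \approx -10435.0$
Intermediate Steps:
$l = 33$ ($l = 18 - -15 = 18 + 15 = 33$)
$j{\left(K \right)} = 33 K$
$2108 j{\left(\frac{0 + 3}{5 - 25} \right)} = 2108 \cdot 33 \frac{0 + 3}{5 - 25} = 2108 \cdot 33 \frac{3}{5 - 25} = 2108 \cdot 33 \frac{3}{-20} = 2108 \cdot 33 \cdot 3 \left(- \frac{1}{20}\right) = 2108 \cdot 33 \left(- \frac{3}{20}\right) = 2108 \left(- \frac{99}{20}\right) = - \frac{52173}{5}$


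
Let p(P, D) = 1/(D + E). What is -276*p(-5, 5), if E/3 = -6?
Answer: 276/13 ≈ 21.231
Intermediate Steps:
E = -18 (E = 3*(-6) = -18)
p(P, D) = 1/(-18 + D) (p(P, D) = 1/(D - 18) = 1/(-18 + D))
-276*p(-5, 5) = -276/(-18 + 5) = -276/(-13) = -276*(-1/13) = 276/13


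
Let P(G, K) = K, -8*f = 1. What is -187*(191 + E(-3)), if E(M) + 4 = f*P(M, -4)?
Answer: -70125/2 ≈ -35063.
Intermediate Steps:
f = -⅛ (f = -⅛*1 = -⅛ ≈ -0.12500)
E(M) = -7/2 (E(M) = -4 - ⅛*(-4) = -4 + ½ = -7/2)
-187*(191 + E(-3)) = -187*(191 - 7/2) = -187*375/2 = -70125/2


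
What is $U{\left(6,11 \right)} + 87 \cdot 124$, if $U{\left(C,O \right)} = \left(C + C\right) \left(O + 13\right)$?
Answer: $11076$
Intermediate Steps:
$U{\left(C,O \right)} = 2 C \left(13 + O\right)$
$U{\left(6,11 \right)} + 87 \cdot 124 = 2 \cdot 6 \left(13 + 11\right) + 87 \cdot 124 = 2 \cdot 6 \cdot 24 + 10788 = 288 + 10788 = 11076$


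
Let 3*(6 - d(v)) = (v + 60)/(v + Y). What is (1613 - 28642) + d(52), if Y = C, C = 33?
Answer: -6890977/255 ≈ -27023.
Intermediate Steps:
Y = 33
d(v) = 6 - (60 + v)/(3*(33 + v)) (d(v) = 6 - (v + 60)/(3*(v + 33)) = 6 - (60 + v)/(3*(33 + v)))
(1613 - 28642) + d(52) = (1613 - 28642) + (534 + 17*52)/(3*(33 + 52)) = -27029 + (⅓)*(534 + 884)/85 = -27029 + (⅓)*(1/85)*1418 = -27029 + 1418/255 = -6890977/255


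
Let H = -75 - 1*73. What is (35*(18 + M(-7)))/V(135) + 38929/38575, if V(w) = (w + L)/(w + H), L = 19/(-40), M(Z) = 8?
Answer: -18044213051/207572075 ≈ -86.930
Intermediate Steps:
H = -148 (H = -75 - 73 = -148)
L = -19/40 (L = 19*(-1/40) = -19/40 ≈ -0.47500)
V(w) = (-19/40 + w)/(-148 + w) (V(w) = (w - 19/40)/(w - 148) = (-19/40 + w)/(-148 + w))
(35*(18 + M(-7)))/V(135) + 38929/38575 = (35*(18 + 8))/(((-19/40 + 135)/(-148 + 135))) + 38929/38575 = (35*26)/(((5381/40)/(-13))) + 38929*(1/38575) = 910/((-1/13*5381/40)) + 38929/38575 = 910/(-5381/520) + 38929/38575 = 910*(-520/5381) + 38929/38575 = -473200/5381 + 38929/38575 = -18044213051/207572075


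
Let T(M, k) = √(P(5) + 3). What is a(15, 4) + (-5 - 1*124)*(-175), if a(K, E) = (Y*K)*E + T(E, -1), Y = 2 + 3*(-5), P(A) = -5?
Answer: 21795 + I*√2 ≈ 21795.0 + 1.4142*I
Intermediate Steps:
Y = -13 (Y = 2 - 15 = -13)
T(M, k) = I*√2 (T(M, k) = √(-5 + 3) = √(-2) = I*√2)
a(K, E) = I*√2 - 13*E*K (a(K, E) = (-13*K)*E + I*√2 = -13*E*K + I*√2 = I*√2 - 13*E*K)
a(15, 4) + (-5 - 1*124)*(-175) = (I*√2 - 13*4*15) + (-5 - 1*124)*(-175) = (I*√2 - 780) + (-5 - 124)*(-175) = (-780 + I*√2) - 129*(-175) = (-780 + I*√2) + 22575 = 21795 + I*√2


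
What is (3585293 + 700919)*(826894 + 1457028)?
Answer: 9789373883464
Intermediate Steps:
(3585293 + 700919)*(826894 + 1457028) = 4286212*2283922 = 9789373883464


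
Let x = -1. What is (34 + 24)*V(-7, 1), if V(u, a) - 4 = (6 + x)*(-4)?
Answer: -928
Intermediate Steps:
V(u, a) = -16 (V(u, a) = 4 + (6 - 1)*(-4) = 4 + 5*(-4) = 4 - 20 = -16)
(34 + 24)*V(-7, 1) = (34 + 24)*(-16) = 58*(-16) = -928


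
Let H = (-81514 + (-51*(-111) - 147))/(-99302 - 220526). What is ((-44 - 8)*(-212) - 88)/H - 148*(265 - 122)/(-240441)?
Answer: 26280544662079/571047375 ≈ 46022.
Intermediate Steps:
H = 19000/79957 (H = (-81514 + (5661 - 147))/(-319828) = (-81514 + 5514)*(-1/319828) = -76000*(-1/319828) = 19000/79957 ≈ 0.23763)
((-44 - 8)*(-212) - 88)/H - 148*(265 - 122)/(-240441) = ((-44 - 8)*(-212) - 88)/(19000/79957) - 148*(265 - 122)/(-240441) = (-52*(-212) - 88)*(79957/19000) - 148*143*(-1/240441) = (11024 - 88)*(79957/19000) - 21164*(-1/240441) = 10936*(79957/19000) + 21164/240441 = 109301219/2375 + 21164/240441 = 26280544662079/571047375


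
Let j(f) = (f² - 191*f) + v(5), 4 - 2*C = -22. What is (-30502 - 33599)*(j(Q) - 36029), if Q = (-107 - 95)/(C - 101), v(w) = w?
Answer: 4524316975767/1936 ≈ 2.3369e+9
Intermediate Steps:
C = 13 (C = 2 - ½*(-22) = 2 + 11 = 13)
Q = 101/44 (Q = (-107 - 95)/(13 - 101) = -202/(-88) = -202*(-1/88) = 101/44 ≈ 2.2955)
j(f) = 5 + f² - 191*f (j(f) = (f² - 191*f) + 5 = 5 + f² - 191*f)
(-30502 - 33599)*(j(Q) - 36029) = (-30502 - 33599)*((5 + (101/44)² - 191*101/44) - 36029) = -64101*((5 + 10201/1936 - 19291/44) - 36029) = -64101*(-828923/1936 - 36029) = -64101*(-70581067/1936) = 4524316975767/1936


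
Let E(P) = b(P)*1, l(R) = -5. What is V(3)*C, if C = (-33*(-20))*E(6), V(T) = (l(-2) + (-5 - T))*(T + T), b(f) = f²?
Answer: -1853280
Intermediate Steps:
V(T) = 2*T*(-10 - T) (V(T) = (-5 + (-5 - T))*(T + T) = (-10 - T)*(2*T) = 2*T*(-10 - T))
E(P) = P² (E(P) = P²*1 = P²)
C = 23760 (C = -33*(-20)*6² = 660*36 = 23760)
V(3)*C = -2*3*(10 + 3)*23760 = -2*3*13*23760 = -78*23760 = -1853280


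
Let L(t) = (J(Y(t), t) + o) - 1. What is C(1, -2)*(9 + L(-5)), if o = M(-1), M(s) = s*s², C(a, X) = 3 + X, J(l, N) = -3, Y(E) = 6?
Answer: 4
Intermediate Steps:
M(s) = s³
o = -1 (o = (-1)³ = -1)
L(t) = -5 (L(t) = (-3 - 1) - 1 = -4 - 1 = -5)
C(1, -2)*(9 + L(-5)) = (3 - 2)*(9 - 5) = 1*4 = 4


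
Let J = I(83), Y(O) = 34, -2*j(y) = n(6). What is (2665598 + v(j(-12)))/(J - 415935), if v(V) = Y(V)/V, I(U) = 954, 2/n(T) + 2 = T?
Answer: -2665462/414981 ≈ -6.4231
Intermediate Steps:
n(T) = 2/(-2 + T)
j(y) = -1/4 (j(y) = -1/(-2 + 6) = -1/4)
v(V) = 34/V
J = 954
(2665598 + v(j(-12)))/(J - 415935) = (2665598 + 34/(-1/4))/(954 - 415935) = (2665598 + 34*(-4))/(-414981) = (2665598 - 136)*(-1/414981) = 2665462*(-1/414981) = -2665462/414981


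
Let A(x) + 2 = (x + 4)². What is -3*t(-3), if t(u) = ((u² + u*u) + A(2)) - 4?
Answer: -144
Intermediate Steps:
A(x) = -2 + (4 + x)² (A(x) = -2 + (x + 4)² = -2 + (4 + x)²)
t(u) = 30 + 2*u² (t(u) = ((u² + u*u) + (-2 + (4 + 2)²)) - 4 = ((u² + u²) + (-2 + 6²)) - 4 = (2*u² + (-2 + 36)) - 4 = (2*u² + 34) - 4 = (34 + 2*u²) - 4 = 30 + 2*u²)
-3*t(-3) = -3*(30 + 2*(-3)²) = -3*(30 + 2*9) = -3*(30 + 18) = -3*48 = -144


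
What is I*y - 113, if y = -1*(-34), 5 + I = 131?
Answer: 4171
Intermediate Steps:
I = 126 (I = -5 + 131 = 126)
y = 34
I*y - 113 = 126*34 - 113 = 4284 - 113 = 4171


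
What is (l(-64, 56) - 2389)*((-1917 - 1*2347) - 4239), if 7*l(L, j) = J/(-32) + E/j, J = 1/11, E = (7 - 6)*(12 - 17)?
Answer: 31852005327/1568 ≈ 2.0314e+7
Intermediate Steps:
E = -5 (E = 1*(-5) = -5)
J = 1/11 ≈ 0.090909
l(L, j) = -1/2464 - 5/(7*j) (l(L, j) = ((1/11)/(-32) - 5/j)/7 = ((1/11)*(-1/32) - 5/j)/7 = (-1/352 - 5/j)/7 = -1/2464 - 5/(7*j))
(l(-64, 56) - 2389)*((-1917 - 1*2347) - 4239) = ((1/2464)*(-1760 - 1*56)/56 - 2389)*((-1917 - 1*2347) - 4239) = ((1/2464)*(1/56)*(-1760 - 56) - 2389)*((-1917 - 2347) - 4239) = ((1/2464)*(1/56)*(-1816) - 2389)*(-4264 - 4239) = (-227/17248 - 2389)*(-8503) = -41205699/17248*(-8503) = 31852005327/1568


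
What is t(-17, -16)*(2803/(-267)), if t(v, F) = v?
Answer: 47651/267 ≈ 178.47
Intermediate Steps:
t(-17, -16)*(2803/(-267)) = -47651/(-267) = -47651*(-1)/267 = -17*(-2803/267) = 47651/267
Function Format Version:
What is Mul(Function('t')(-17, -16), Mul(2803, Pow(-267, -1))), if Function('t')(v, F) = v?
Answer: Rational(47651, 267) ≈ 178.47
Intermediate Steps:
Mul(Function('t')(-17, -16), Mul(2803, Pow(-267, -1))) = Mul(-17, Mul(2803, Pow(-267, -1))) = Mul(-17, Mul(2803, Rational(-1, 267))) = Mul(-17, Rational(-2803, 267)) = Rational(47651, 267)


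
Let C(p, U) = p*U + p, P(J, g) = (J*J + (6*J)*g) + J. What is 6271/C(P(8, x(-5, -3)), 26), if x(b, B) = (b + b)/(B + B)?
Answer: 6271/4104 ≈ 1.5280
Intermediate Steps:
x(b, B) = b/B (x(b, B) = (2*b)/((2*B)) = (2*b)*(1/(2*B)) = b/B)
P(J, g) = J + J**2 + 6*J*g (P(J, g) = (J**2 + 6*J*g) + J = J + J**2 + 6*J*g)
C(p, U) = p + U*p (C(p, U) = U*p + p = p + U*p)
6271/C(P(8, x(-5, -3)), 26) = 6271/(((8*(1 + 8 + 6*(-5/(-3))))*(1 + 26))) = 6271/(((8*(1 + 8 + 6*(-5*(-1/3))))*27)) = 6271/(((8*(1 + 8 + 6*(5/3)))*27)) = 6271/(((8*(1 + 8 + 10))*27)) = 6271/(((8*19)*27)) = 6271/((152*27)) = 6271/4104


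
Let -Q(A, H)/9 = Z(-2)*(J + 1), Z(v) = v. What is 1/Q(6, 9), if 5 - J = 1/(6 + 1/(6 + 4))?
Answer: 61/6408 ≈ 0.0095194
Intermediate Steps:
J = 295/61 (J = 5 - 1/(6 + 1/(6 + 4)) = 5 - 1/(6 + 1/10) = 5 - 1/61/10 = 5 - 1*10/61 = 5 - 10/61 = 295/61 ≈ 4.8361)
Q(A, H) = 6408/61 (Q(A, H) = -(-18)*(295/61 + 1) = -(-18)*356/61 = -9*(-712/61) = 6408/61)
1/Q(6, 9) = 1/(6408/61) = 61/6408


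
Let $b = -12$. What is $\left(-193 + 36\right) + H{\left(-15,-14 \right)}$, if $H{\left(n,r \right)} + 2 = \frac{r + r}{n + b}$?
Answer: $- \frac{4265}{27} \approx -157.96$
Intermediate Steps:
$H{\left(n,r \right)} = -2 + \frac{2 r}{-12 + n}$ ($H{\left(n,r \right)} = -2 + \frac{r + r}{n - 12} = -2 + \frac{2 r}{-12 + n}$)
$\left(-193 + 36\right) + H{\left(-15,-14 \right)} = \left(-193 + 36\right) + \frac{2 \left(12 - 14 - -15\right)}{-12 - 15} = -157 + \frac{2 \left(12 - 14 + 15\right)}{-27} = -157 + 2 \left(- \frac{1}{27}\right) 13 = -157 - \frac{26}{27} = - \frac{4265}{27}$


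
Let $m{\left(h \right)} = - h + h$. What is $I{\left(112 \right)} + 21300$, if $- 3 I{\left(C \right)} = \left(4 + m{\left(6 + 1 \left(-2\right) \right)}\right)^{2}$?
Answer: $\frac{63884}{3} \approx 21295.0$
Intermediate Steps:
$m{\left(h \right)} = 0$
$I{\left(C \right)} = - \frac{16}{3}$ ($I{\left(C \right)} = - \frac{\left(4 + 0\right)^{2}}{3} = - \frac{4^{2}}{3} = \left(- \frac{1}{3}\right) 16 = - \frac{16}{3}$)
$I{\left(112 \right)} + 21300 = - \frac{16}{3} + 21300 = \frac{63884}{3}$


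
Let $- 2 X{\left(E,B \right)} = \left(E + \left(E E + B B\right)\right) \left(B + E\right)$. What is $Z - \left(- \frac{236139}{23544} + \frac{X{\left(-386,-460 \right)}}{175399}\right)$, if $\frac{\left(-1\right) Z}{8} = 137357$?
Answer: $- \frac{1513791719729665}{1376531352} \approx -1.0997 \cdot 10^{6}$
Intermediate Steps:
$Z = -1098856$ ($Z = \left(-8\right) 137357 = -1098856$)
$X{\left(E,B \right)} = - \frac{\left(B + E\right) \left(E + B^{2} + E^{2}\right)}{2}$ ($X{\left(E,B \right)} = - \frac{\left(E + \left(E E + B B\right)\right) \left(B + E\right)}{2} = - \frac{\left(E + \left(E^{2} + B^{2}\right)\right) \left(B + E\right)}{2} = - \frac{\left(E + \left(B^{2} + E^{2}\right)\right) \left(B + E\right)}{2} = - \frac{\left(E + B^{2} + E^{2}\right) \left(B + E\right)}{2} = - \frac{\left(B + E\right) \left(E + B^{2} + E^{2}\right)}{2}$)
$Z - \left(- \frac{236139}{23544} + \frac{X{\left(-386,-460 \right)}}{175399}\right) = -1098856 - \left(- \frac{236139}{23544} + \frac{- \frac{\left(-460\right)^{3}}{2} - \frac{\left(-386\right)^{2}}{2} - \frac{\left(-386\right)^{3}}{2} - \left(-230\right) \left(-386\right) - - 230 \left(-386\right)^{2} - - 193 \left(-460\right)^{2}}{175399}\right) = -1098856 - \left(\left(-236139\right) \frac{1}{23544} + \left(\left(- \frac{1}{2}\right) \left(-97336000\right) - 74498 - -28756228 - 88780 - \left(-230\right) 148996 - \left(-193\right) 211600\right) \frac{1}{175399}\right) = -1098856 - \left(- \frac{78713}{7848} + \left(48668000 - 74498 + 28756228 - 88780 + 34269080 + 40838800\right) \frac{1}{175399}\right) = -1098856 - \left(- \frac{78713}{7848} + 152368830 \cdot \frac{1}{175399}\right) = -1098856 - \left(- \frac{78713}{7848} + \frac{152368830}{175399}\right) = -1098856 - \frac{1181984396353}{1376531352} = - \frac{1513791719729665}{1376531352}$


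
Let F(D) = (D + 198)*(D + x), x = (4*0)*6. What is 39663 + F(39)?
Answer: 48906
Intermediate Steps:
x = 0 (x = 0*6 = 0)
F(D) = D*(198 + D) (F(D) = (D + 198)*(D + 0) = (198 + D)*D = D*(198 + D))
39663 + F(39) = 39663 + 39*(198 + 39) = 39663 + 39*237 = 39663 + 9243 = 48906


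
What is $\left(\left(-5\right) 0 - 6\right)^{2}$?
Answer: $36$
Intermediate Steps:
$\left(\left(-5\right) 0 - 6\right)^{2} = \left(0 - 6\right)^{2} = \left(-6\right)^{2} = 36$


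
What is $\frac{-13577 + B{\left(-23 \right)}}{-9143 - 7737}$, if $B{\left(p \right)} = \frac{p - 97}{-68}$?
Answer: $\frac{230779}{286960} \approx 0.80422$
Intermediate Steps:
$B{\left(p \right)} = \frac{97}{68} - \frac{p}{68}$ ($B{\left(p \right)} = \left(-97 + p\right) \left(- \frac{1}{68}\right) = \frac{97}{68} - \frac{p}{68}$)
$\frac{-13577 + B{\left(-23 \right)}}{-9143 - 7737} = \frac{-13577 + \left(\frac{97}{68} - - \frac{23}{68}\right)}{-9143 - 7737} = \frac{-13577 + \left(\frac{97}{68} + \frac{23}{68}\right)}{-16880} = \left(-13577 + \frac{30}{17}\right) \left(- \frac{1}{16880}\right) = \left(- \frac{230779}{17}\right) \left(- \frac{1}{16880}\right) = \frac{230779}{286960}$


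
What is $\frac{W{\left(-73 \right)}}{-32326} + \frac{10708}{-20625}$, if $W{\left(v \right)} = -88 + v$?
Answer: $- \frac{48975169}{95246250} \approx -0.5142$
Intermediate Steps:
$\frac{W{\left(-73 \right)}}{-32326} + \frac{10708}{-20625} = \frac{-88 - 73}{-32326} + \frac{10708}{-20625} = \left(-161\right) \left(- \frac{1}{32326}\right) + 10708 \left(- \frac{1}{20625}\right) = \frac{23}{4618} - \frac{10708}{20625} = - \frac{48975169}{95246250}$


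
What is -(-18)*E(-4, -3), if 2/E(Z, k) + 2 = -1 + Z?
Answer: -36/7 ≈ -5.1429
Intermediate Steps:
E(Z, k) = 2/(-3 + Z) (E(Z, k) = 2/(-2 + (-1 + Z)) = 2/(-3 + Z))
-(-18)*E(-4, -3) = -(-18)*2/(-3 - 4) = -(-18)*2/(-7) = -(-18)*2*(-⅐) = -(-18)*(-2)/7 = -6*6/7 = -36/7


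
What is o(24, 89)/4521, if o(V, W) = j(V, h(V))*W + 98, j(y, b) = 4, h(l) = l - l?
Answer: 454/4521 ≈ 0.10042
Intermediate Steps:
h(l) = 0
o(V, W) = 98 + 4*W (o(V, W) = 4*W + 98 = 98 + 4*W)
o(24, 89)/4521 = (98 + 4*89)/4521 = (98 + 356)*(1/4521) = 454*(1/4521) = 454/4521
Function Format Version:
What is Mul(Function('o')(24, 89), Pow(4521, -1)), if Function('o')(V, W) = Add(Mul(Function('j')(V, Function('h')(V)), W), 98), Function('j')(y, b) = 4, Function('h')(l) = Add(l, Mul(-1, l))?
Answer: Rational(454, 4521) ≈ 0.10042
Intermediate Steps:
Function('h')(l) = 0
Function('o')(V, W) = Add(98, Mul(4, W)) (Function('o')(V, W) = Add(Mul(4, W), 98) = Add(98, Mul(4, W)))
Mul(Function('o')(24, 89), Pow(4521, -1)) = Mul(Add(98, Mul(4, 89)), Pow(4521, -1)) = Mul(Add(98, 356), Rational(1, 4521)) = Mul(454, Rational(1, 4521)) = Rational(454, 4521)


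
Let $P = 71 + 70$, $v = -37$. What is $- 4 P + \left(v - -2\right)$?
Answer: $-599$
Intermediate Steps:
$P = 141$
$- 4 P + \left(v - -2\right) = \left(-4\right) 141 - 35 = -564 + \left(-37 + 2\right) = -564 - 35 = -599$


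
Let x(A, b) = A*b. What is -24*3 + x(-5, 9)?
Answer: -117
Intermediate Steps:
-24*3 + x(-5, 9) = -24*3 - 5*9 = -72 - 45 = -117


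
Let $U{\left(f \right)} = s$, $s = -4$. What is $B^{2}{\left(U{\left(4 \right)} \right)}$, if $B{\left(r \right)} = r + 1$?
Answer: $9$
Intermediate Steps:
$U{\left(f \right)} = -4$
$B{\left(r \right)} = 1 + r$
$B^{2}{\left(U{\left(4 \right)} \right)} = \left(1 - 4\right)^{2} = \left(-3\right)^{2} = 9$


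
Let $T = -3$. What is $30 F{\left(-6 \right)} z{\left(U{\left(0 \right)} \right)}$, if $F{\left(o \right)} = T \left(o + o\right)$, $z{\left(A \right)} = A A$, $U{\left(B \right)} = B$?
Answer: $0$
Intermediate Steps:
$z{\left(A \right)} = A^{2}$
$F{\left(o \right)} = - 6 o$ ($F{\left(o \right)} = - 3 \left(o + o\right) = - 3 \cdot 2 o = - 6 o$)
$30 F{\left(-6 \right)} z{\left(U{\left(0 \right)} \right)} = 30 \left(\left(-6\right) \left(-6\right)\right) 0^{2} = 30 \cdot 36 \cdot 0 = 1080 \cdot 0 = 0$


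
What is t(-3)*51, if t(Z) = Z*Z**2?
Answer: -1377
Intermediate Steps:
t(Z) = Z**3
t(-3)*51 = (-3)**3*51 = -27*51 = -1377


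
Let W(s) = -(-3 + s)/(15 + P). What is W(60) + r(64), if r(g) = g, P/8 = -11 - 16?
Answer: 4307/67 ≈ 64.284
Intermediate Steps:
P = -216 (P = 8*(-11 - 16) = 8*(-27) = -216)
W(s) = -1/67 + s/201 (W(s) = -(-3 + s)/(15 - 216) = -(-3 + s)/(-201) = -(-3 + s)*(-1)/201 = -(1/67 - s/201) = -1/67 + s/201)
W(60) + r(64) = (-1/67 + (1/201)*60) + 64 = (-1/67 + 20/67) + 64 = 19/67 + 64 = 4307/67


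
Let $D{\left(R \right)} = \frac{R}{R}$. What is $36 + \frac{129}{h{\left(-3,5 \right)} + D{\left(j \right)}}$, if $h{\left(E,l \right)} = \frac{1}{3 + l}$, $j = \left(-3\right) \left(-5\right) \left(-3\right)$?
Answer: $\frac{452}{3} \approx 150.67$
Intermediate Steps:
$j = -45$ ($j = 15 \left(-3\right) = -45$)
$D{\left(R \right)} = 1$
$36 + \frac{129}{h{\left(-3,5 \right)} + D{\left(j \right)}} = 36 + \frac{129}{\frac{1}{3 + 5} + 1} = 36 + \frac{129}{\frac{1}{8} + 1} = 36 + \frac{129}{\frac{9}{8}} = 36 + 129 \cdot \frac{8}{9} = 36 + \frac{344}{3} = \frac{452}{3}$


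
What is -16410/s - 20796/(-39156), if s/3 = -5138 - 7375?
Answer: 39533639/40829919 ≈ 0.96825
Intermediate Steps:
s = -37539 (s = 3*(-5138 - 7375) = 3*(-12513) = -37539)
-16410/s - 20796/(-39156) = -16410/(-37539) - 20796/(-39156) = -16410*(-1/37539) - 20796*(-1/39156) = 5470/12513 + 1733/3263 = 39533639/40829919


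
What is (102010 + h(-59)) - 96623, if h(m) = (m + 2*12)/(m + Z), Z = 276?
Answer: 166992/31 ≈ 5386.8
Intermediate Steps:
h(m) = (24 + m)/(276 + m) (h(m) = (m + 2*12)/(m + 276) = (m + 24)/(276 + m) = (24 + m)/(276 + m))
(102010 + h(-59)) - 96623 = (102010 + (24 - 59)/(276 - 59)) - 96623 = (102010 - 35/217) - 96623 = (102010 + (1/217)*(-35)) - 96623 = (102010 - 5/31) - 96623 = 3162305/31 - 96623 = 166992/31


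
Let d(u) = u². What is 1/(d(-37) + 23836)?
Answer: 1/25205 ≈ 3.9675e-5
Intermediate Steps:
1/(d(-37) + 23836) = 1/((-37)² + 23836) = 1/(1369 + 23836) = 1/25205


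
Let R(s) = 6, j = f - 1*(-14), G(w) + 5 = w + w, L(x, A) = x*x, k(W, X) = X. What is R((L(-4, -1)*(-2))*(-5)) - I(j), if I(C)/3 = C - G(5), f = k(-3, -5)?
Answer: -6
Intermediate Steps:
f = -5
L(x, A) = x²
G(w) = -5 + 2*w (G(w) = -5 + (w + w) = -5 + 2*w)
j = 9 (j = -5 - 1*(-14) = -5 + 14 = 9)
I(C) = -15 + 3*C (I(C) = 3*(C - (-5 + 2*5)) = 3*(C - (-5 + 10)) = 3*(C - 1*5) = 3*(C - 5) = 3*(-5 + C) = -15 + 3*C)
R((L(-4, -1)*(-2))*(-5)) - I(j) = 6 - (-15 + 3*9) = 6 - (-15 + 27) = 6 - 1*12 = 6 - 12 = -6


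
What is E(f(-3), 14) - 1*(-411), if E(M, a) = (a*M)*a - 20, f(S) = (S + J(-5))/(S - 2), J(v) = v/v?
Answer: 2347/5 ≈ 469.40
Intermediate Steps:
J(v) = 1
f(S) = (1 + S)/(-2 + S) (f(S) = (S + 1)/(S - 2) = (1 + S)/(-2 + S))
E(M, a) = -20 + M*a² (E(M, a) = (M*a)*a - 20 = M*a² - 20 = -20 + M*a²)
E(f(-3), 14) - 1*(-411) = (-20 + ((1 - 3)/(-2 - 3))*14²) - 1*(-411) = (-20 + (-2/(-5))*196) + 411 = (-20 - ⅕*(-2)*196) + 411 = (-20 + (⅖)*196) + 411 = (-20 + 392/5) + 411 = 292/5 + 411 = 2347/5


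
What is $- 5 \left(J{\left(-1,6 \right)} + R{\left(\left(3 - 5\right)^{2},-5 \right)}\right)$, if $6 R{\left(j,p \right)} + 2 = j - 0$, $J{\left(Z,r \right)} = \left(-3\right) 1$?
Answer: $\frac{40}{3} \approx 13.333$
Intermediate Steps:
$J{\left(Z,r \right)} = -3$
$R{\left(j,p \right)} = - \frac{1}{3} + \frac{j}{6}$ ($R{\left(j,p \right)} = - \frac{1}{3} + \frac{j - 0}{6} = - \frac{1}{3} + \frac{j + 0}{6} = - \frac{1}{3} + \frac{j}{6}$)
$- 5 \left(J{\left(-1,6 \right)} + R{\left(\left(3 - 5\right)^{2},-5 \right)}\right) = - 5 \left(-3 - \left(\frac{1}{3} - \frac{\left(3 - 5\right)^{2}}{6}\right)\right) = - 5 \left(-3 - \left(\frac{1}{3} - \frac{\left(-2\right)^{2}}{6}\right)\right) = - 5 \left(-3 + \left(- \frac{1}{3} + \frac{1}{6} \cdot 4\right)\right) = - 5 \left(-3 + \left(- \frac{1}{3} + \frac{2}{3}\right)\right) = - 5 \left(-3 + \frac{1}{3}\right) = \left(-5\right) \left(- \frac{8}{3}\right) = \frac{40}{3}$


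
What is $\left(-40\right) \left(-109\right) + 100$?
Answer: $4460$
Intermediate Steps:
$\left(-40\right) \left(-109\right) + 100 = 4360 + 100 = 4460$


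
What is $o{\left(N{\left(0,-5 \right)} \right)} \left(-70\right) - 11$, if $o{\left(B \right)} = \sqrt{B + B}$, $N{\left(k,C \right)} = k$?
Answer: $-11$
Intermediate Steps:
$o{\left(B \right)} = \sqrt{2} \sqrt{B}$ ($o{\left(B \right)} = \sqrt{2 B} = \sqrt{2} \sqrt{B}$)
$o{\left(N{\left(0,-5 \right)} \right)} \left(-70\right) - 11 = \sqrt{2} \sqrt{0} \left(-70\right) - 11 = \sqrt{2} \cdot 0 \left(-70\right) - 11 = 0 \left(-70\right) - 11 = 0 - 11 = -11$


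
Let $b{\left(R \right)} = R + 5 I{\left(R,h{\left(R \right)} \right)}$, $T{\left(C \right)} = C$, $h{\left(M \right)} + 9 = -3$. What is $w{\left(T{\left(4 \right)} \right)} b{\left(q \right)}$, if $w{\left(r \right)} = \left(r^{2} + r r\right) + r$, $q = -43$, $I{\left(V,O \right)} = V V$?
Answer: $331272$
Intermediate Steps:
$h{\left(M \right)} = -12$ ($h{\left(M \right)} = -9 - 3 = -12$)
$I{\left(V,O \right)} = V^{2}$
$w{\left(r \right)} = r + 2 r^{2}$ ($w{\left(r \right)} = \left(r^{2} + r^{2}\right) + r = 2 r^{2} + r = r + 2 r^{2}$)
$b{\left(R \right)} = R + 5 R^{2}$
$w{\left(T{\left(4 \right)} \right)} b{\left(q \right)} = 4 \left(1 + 2 \cdot 4\right) \left(- 43 \left(1 + 5 \left(-43\right)\right)\right) = 4 \left(1 + 8\right) \left(- 43 \left(1 - 215\right)\right) = 4 \cdot 9 \left(\left(-43\right) \left(-214\right)\right) = 36 \cdot 9202 = 331272$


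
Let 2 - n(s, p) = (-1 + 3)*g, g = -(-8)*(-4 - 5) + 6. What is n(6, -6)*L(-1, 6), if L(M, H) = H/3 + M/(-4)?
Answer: 603/2 ≈ 301.50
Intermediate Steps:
g = -66 (g = -(-8)*(-9) + 6 = -4*18 + 6 = -72 + 6 = -66)
n(s, p) = 134 (n(s, p) = 2 - (-1 + 3)*(-66) = 2 - 2*(-66) = 2 - 1*(-132) = 2 + 132 = 134)
L(M, H) = -M/4 + H/3 (L(M, H) = H*(⅓) + M*(-¼) = H/3 - M/4 = -M/4 + H/3)
n(6, -6)*L(-1, 6) = 134*(-¼*(-1) + (⅓)*6) = 134*(¼ + 2) = 134*(9/4) = 603/2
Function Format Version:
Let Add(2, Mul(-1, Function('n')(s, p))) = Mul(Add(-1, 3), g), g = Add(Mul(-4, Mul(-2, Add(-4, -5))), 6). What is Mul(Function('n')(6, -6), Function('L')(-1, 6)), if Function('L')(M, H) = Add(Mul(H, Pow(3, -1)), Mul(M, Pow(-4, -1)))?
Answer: Rational(603, 2) ≈ 301.50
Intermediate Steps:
g = -66 (g = Add(Mul(-4, Mul(-2, -9)), 6) = Add(Mul(-4, 18), 6) = Add(-72, 6) = -66)
Function('n')(s, p) = 134 (Function('n')(s, p) = Add(2, Mul(-1, Mul(Add(-1, 3), -66))) = Add(2, Mul(-1, Mul(2, -66))) = Add(2, Mul(-1, -132)) = Add(2, 132) = 134)
Function('L')(M, H) = Add(Mul(Rational(-1, 4), M), Mul(Rational(1, 3), H)) (Function('L')(M, H) = Add(Mul(H, Rational(1, 3)), Mul(M, Rational(-1, 4))) = Add(Mul(Rational(1, 3), H), Mul(Rational(-1, 4), M)) = Add(Mul(Rational(-1, 4), M), Mul(Rational(1, 3), H)))
Mul(Function('n')(6, -6), Function('L')(-1, 6)) = Mul(134, Add(Mul(Rational(-1, 4), -1), Mul(Rational(1, 3), 6))) = Mul(134, Add(Rational(1, 4), 2)) = Mul(134, Rational(9, 4)) = Rational(603, 2)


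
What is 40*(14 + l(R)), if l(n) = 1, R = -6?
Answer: 600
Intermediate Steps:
40*(14 + l(R)) = 40*(14 + 1) = 40*15 = 600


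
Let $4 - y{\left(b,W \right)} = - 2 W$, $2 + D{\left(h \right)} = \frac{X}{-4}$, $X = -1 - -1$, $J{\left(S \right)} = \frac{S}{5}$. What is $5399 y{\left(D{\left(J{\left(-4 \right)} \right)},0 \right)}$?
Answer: $21596$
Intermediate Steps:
$J{\left(S \right)} = \frac{S}{5}$ ($J{\left(S \right)} = S \frac{1}{5} = \frac{S}{5}$)
$X = 0$ ($X = -1 + 1 = 0$)
$D{\left(h \right)} = -2$ ($D{\left(h \right)} = -2 + \frac{0}{-4} = -2 + 0 \left(- \frac{1}{4}\right) = -2 + 0 = -2$)
$y{\left(b,W \right)} = 4 + 2 W$ ($y{\left(b,W \right)} = 4 - - 2 W = 4 + 2 W$)
$5399 y{\left(D{\left(J{\left(-4 \right)} \right)},0 \right)} = 5399 \left(4 + 2 \cdot 0\right) = 5399 \left(4 + 0\right) = 5399 \cdot 4 = 21596$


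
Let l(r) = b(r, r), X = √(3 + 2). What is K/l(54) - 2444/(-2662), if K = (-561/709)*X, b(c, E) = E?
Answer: 1222/1331 - 187*√5/12762 ≈ 0.88534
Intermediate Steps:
X = √5 ≈ 2.2361
K = -561*√5/709 (K = (-561/709)*√5 = (-561*1/709)*√5 = -561*√5/709 ≈ -1.7693)
l(r) = r
K/l(54) - 2444/(-2662) = -561*√5/709/54 - 2444/(-2662) = -561*√5/709*(1/54) - 2444*(-1/2662) = -187*√5/12762 + 1222/1331 = 1222/1331 - 187*√5/12762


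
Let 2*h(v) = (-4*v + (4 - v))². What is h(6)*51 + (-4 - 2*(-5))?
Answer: 17244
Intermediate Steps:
h(v) = (4 - 5*v)²/2 (h(v) = (-4*v + (4 - v))²/2 = (4 - 5*v)²/2)
h(6)*51 + (-4 - 2*(-5)) = ((-4 + 5*6)²/2)*51 + (-4 - 2*(-5)) = ((-4 + 30)²/2)*51 + (-4 + 10) = ((½)*26²)*51 + 6 = ((½)*676)*51 + 6 = 338*51 + 6 = 17238 + 6 = 17244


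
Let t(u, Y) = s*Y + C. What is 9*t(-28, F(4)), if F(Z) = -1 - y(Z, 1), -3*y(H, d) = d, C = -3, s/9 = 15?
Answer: -837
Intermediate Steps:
s = 135 (s = 9*15 = 135)
y(H, d) = -d/3
F(Z) = -⅔ (F(Z) = -1 - (-1)/3 = -1 - 1*(-⅓) = -1 + ⅓ = -⅔)
t(u, Y) = -3 + 135*Y (t(u, Y) = 135*Y - 3 = -3 + 135*Y)
9*t(-28, F(4)) = 9*(-3 + 135*(-⅔)) = 9*(-3 - 90) = 9*(-93) = -837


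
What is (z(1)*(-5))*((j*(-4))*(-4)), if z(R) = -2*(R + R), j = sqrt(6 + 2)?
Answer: 640*sqrt(2) ≈ 905.10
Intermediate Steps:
j = 2*sqrt(2) (j = sqrt(8) = 2*sqrt(2) ≈ 2.8284)
z(R) = -4*R
(z(1)*(-5))*((j*(-4))*(-4)) = (-4*1*(-5))*(((2*sqrt(2))*(-4))*(-4)) = (-4*(-5))*(-8*sqrt(2)*(-4)) = 20*(32*sqrt(2)) = 640*sqrt(2)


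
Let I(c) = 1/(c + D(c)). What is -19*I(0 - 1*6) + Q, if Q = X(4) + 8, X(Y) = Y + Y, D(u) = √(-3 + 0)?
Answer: 246/13 + 19*I*√3/39 ≈ 18.923 + 0.84382*I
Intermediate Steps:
D(u) = I*√3 (D(u) = √(-3) = I*√3)
X(Y) = 2*Y
Q = 16 (Q = 2*4 + 8 = 8 + 8 = 16)
I(c) = 1/(c + I*√3)
-19*I(0 - 1*6) + Q = -19/((0 - 1*6) + I*√3) + 16 = -19/((0 - 6) + I*√3) + 16 = -19/(-6 + I*√3) + 16 = 16 - 19/(-6 + I*√3)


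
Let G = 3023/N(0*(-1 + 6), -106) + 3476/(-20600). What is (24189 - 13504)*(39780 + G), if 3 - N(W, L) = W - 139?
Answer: 15550179173531/36565 ≈ 4.2527e+8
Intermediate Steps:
N(W, L) = 142 - W (N(W, L) = 3 - (W - 139) = 3 - (-139 + W) = 3 + (139 - W) = 142 - W)
G = 3861263/182825 (G = 3023/(142 - 0*(-1 + 6)) + 3476/(-20600) = 3023/(142 - 0*5) + 3476*(-1/20600) = 3023/(142 - 1*0) - 869/5150 = 3023/(142 + 0) - 869/5150 = 3023/142 - 869/5150 = 3861263/182825 ≈ 21.120)
(24189 - 13504)*(39780 + G) = (24189 - 13504)*(39780 + 3861263/182825) = 10685*(7276639763/182825) = 15550179173531/36565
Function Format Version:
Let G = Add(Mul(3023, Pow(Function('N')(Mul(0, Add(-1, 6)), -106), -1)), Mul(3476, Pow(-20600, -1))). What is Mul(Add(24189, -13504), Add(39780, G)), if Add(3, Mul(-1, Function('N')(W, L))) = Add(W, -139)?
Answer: Rational(15550179173531, 36565) ≈ 4.2527e+8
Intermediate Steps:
Function('N')(W, L) = Add(142, Mul(-1, W)) (Function('N')(W, L) = Add(3, Mul(-1, Add(W, -139))) = Add(3, Mul(-1, Add(-139, W))) = Add(3, Add(139, Mul(-1, W))) = Add(142, Mul(-1, W)))
G = Rational(3861263, 182825) (G = Add(Mul(3023, Pow(Add(142, Mul(-1, Mul(0, Add(-1, 6)))), -1)), Mul(3476, Pow(-20600, -1))) = Add(Mul(3023, Pow(Add(142, Mul(-1, Mul(0, 5))), -1)), Mul(3476, Rational(-1, 20600))) = Add(Mul(3023, Pow(Add(142, Mul(-1, 0)), -1)), Rational(-869, 5150)) = Add(Mul(3023, Pow(Add(142, 0), -1)), Rational(-869, 5150)) = Add(Mul(3023, Pow(142, -1)), Rational(-869, 5150)) = Add(Mul(3023, Rational(1, 142)), Rational(-869, 5150)) = Add(Rational(3023, 142), Rational(-869, 5150)) = Rational(3861263, 182825) ≈ 21.120)
Mul(Add(24189, -13504), Add(39780, G)) = Mul(Add(24189, -13504), Add(39780, Rational(3861263, 182825))) = Mul(10685, Rational(7276639763, 182825)) = Rational(15550179173531, 36565)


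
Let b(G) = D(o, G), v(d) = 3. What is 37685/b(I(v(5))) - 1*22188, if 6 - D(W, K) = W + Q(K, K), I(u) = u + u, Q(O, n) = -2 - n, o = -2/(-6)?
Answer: -796653/41 ≈ -19431.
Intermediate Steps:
o = ⅓ (o = -2*(-⅙) = ⅓ ≈ 0.33333)
I(u) = 2*u
D(W, K) = 8 + K - W (D(W, K) = 6 - (W + (-2 - K)) = 6 - (-2 + W - K) = 6 + (2 + K - W) = 8 + K - W)
b(G) = 23/3 + G (b(G) = 8 + G - 1*⅓ = 8 + G - ⅓ = 23/3 + G)
37685/b(I(v(5))) - 1*22188 = 37685/(23/3 + 2*3) - 1*22188 = 37685/(23/3 + 6) - 22188 = 37685/(41/3) - 22188 = 37685*(3/41) - 22188 = 113055/41 - 22188 = -796653/41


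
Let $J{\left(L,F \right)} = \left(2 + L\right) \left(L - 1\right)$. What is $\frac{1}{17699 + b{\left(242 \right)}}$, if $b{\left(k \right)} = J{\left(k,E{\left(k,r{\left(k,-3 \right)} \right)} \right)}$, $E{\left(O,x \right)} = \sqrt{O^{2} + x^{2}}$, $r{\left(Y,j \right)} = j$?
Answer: $\frac{1}{76503} \approx 1.3071 \cdot 10^{-5}$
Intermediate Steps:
$J{\left(L,F \right)} = \left(-1 + L\right) \left(2 + L\right)$ ($J{\left(L,F \right)} = \left(2 + L\right) \left(-1 + L\right) = \left(-1 + L\right) \left(2 + L\right)$)
$b{\left(k \right)} = -2 + k + k^{2}$
$\frac{1}{17699 + b{\left(242 \right)}} = \frac{1}{17699 + \left(-2 + 242 + 242^{2}\right)} = \frac{1}{17699 + \left(-2 + 242 + 58564\right)} = \frac{1}{17699 + 58804} = \frac{1}{76503}$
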